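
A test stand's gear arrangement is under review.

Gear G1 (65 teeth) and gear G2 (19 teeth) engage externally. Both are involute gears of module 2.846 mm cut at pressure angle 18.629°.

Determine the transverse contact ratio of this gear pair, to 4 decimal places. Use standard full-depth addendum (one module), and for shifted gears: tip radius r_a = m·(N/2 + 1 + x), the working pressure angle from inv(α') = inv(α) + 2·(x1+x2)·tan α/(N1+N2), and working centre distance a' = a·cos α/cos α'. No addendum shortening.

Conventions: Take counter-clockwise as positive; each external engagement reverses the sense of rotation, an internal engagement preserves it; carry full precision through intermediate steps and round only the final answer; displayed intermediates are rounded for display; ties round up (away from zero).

1.7369

class = single-mesh tooth geometry [involute pair 65T × 19T, m = 2.846]
base radii: r_b1 = 87.648895, r_b2 = 25.620446
tip radii: r_a1 = 95.341000, r_a2 = 29.883000
no profile shift: α' = α, a' = a
action lengths: √(r_a1²−r_b1²) = 37.517695, √(r_a2²−r_b2²) = 15.381366
base pitch p_b = π·m·cos α = 8.472527
CR = (37.517695 + 15.381366 − 119.532000·sin 18.62900°)/8.472527 = 1.736894
contact ratio ≈ 1.7369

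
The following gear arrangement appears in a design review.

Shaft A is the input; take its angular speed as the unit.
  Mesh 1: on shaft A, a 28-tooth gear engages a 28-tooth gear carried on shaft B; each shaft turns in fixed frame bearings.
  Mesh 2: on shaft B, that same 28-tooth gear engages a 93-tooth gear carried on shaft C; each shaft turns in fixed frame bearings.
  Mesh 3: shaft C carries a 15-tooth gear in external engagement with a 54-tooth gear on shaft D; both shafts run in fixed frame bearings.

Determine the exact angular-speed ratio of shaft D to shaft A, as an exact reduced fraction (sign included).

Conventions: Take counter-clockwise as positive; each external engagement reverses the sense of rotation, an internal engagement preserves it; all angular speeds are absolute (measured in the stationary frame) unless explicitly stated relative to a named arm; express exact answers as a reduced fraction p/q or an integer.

-70/837

class = fixed-axis compound train [3 meshes; 3 ratios multiply, 3 sense flips]
mesh 1 [28T→28T]: running ratio 1, sense −
mesh 2 [28T→93T]: running ratio 28/93, sense +
mesh 3 [15T→54T]: running ratio 70/837, sense −
ω_out/ω_in = -70/837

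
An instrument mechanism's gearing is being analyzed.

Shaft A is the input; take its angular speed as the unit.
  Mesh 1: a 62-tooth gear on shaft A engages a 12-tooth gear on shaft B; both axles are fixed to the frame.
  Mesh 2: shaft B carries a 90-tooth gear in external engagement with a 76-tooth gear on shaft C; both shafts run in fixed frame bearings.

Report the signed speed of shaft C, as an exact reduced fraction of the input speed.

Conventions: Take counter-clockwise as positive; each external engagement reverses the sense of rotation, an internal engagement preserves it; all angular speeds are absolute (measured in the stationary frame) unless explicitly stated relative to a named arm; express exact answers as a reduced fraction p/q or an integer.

465/76

2-mesh fixed-axis compound train (all bearings frame-fixed)
mesh 1 [62T→12T]: |ω|/ω_in = 1×62/12 = 31/6, sense flips to −
mesh 2 [90T→76T]: |ω|/ω_in = (31/6)×90/76 = 465/76, sense flips to +
signed output speed (× input speed) = 465/76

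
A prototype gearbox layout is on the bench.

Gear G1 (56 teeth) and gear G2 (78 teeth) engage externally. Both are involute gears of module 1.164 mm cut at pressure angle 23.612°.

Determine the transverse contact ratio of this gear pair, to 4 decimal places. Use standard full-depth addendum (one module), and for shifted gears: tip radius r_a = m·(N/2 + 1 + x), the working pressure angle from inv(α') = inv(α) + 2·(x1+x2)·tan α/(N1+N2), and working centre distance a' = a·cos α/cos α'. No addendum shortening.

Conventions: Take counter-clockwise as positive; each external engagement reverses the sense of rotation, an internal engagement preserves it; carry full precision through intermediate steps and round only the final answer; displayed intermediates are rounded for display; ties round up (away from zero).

1.6175

topology: single-mesh involute geometry — m = 1.164, 56T/78T pair
base radii: r_b1 = 29.863361, r_b2 = 41.595395
tip radii: r_a1 = 33.756000, r_a2 = 46.560000
no profile shift: α' = α, a' = a
action lengths: √(r_a1²−r_b1²) = 15.736811, √(r_a2²−r_b2²) = 20.920246
base pitch p_b = π·m·cos α = 3.350661
CR = (15.736811 + 20.920246 − 77.988000·sin 23.61200°)/3.350661 = 1.617493
contact ratio ≈ 1.6175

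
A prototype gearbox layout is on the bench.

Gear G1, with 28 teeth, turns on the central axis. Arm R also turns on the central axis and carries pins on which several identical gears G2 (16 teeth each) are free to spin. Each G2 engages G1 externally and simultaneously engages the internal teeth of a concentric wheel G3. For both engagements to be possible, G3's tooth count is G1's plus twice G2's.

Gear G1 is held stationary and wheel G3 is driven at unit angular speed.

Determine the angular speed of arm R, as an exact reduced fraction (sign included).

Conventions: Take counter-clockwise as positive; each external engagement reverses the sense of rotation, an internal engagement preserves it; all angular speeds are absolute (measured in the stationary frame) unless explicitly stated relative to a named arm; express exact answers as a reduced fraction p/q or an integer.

topology: planetary set — G1 28T / G2 16T / G3 60T, arm = carrier (Willis)
ring teeth: 28 + 2·16 = 60
28(ω_sun−ω_arm) = −60(ω_ring−ω_arm),  ω_sun = 0, ω_ring = 1
28(0−ω_arm) = −60(1−ω_arm)  ⇒  88·ω_arm = 60  ⇒  ω_arm = 15/22
exact speed ratio = 15/22

15/22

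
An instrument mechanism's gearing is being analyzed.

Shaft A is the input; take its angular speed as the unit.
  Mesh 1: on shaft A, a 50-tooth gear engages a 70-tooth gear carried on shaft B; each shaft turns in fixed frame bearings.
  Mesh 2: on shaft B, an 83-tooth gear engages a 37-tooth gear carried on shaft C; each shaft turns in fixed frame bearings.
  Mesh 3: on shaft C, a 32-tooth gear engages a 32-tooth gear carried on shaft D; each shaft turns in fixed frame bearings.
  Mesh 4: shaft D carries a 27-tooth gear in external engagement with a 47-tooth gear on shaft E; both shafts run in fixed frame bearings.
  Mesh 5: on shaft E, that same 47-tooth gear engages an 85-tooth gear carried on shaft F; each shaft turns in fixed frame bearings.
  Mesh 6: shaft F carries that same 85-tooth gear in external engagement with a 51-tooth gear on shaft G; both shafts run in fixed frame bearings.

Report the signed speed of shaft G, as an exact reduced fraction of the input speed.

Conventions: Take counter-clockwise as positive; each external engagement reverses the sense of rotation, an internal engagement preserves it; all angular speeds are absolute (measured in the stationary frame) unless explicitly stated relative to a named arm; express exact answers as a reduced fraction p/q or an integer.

6-mesh fixed-axis compound train (all bearings frame-fixed)
mesh 1 [50T→70T]: |ω|/ω_in = 1×50/70 = 5/7, sense flips to −
mesh 2 [83T→37T]: |ω|/ω_in = (5/7)×83/37 = 415/259, sense flips to +
mesh 3 [32T→32T]: |ω|/ω_in = (415/259)×32/32 = 415/259, sense flips to −
mesh 4 [27T→47T]: |ω|/ω_in = (415/259)×27/47 = 11205/12173, sense flips to +
mesh 5 [47T→85T]: |ω|/ω_in = (11205/12173)×47/85 = 2241/4403, sense flips to −
mesh 6 [85T→51T]: |ω|/ω_in = (2241/4403)×85/51 = 3735/4403, sense flips to +
signed output speed (× input speed) = 3735/4403

3735/4403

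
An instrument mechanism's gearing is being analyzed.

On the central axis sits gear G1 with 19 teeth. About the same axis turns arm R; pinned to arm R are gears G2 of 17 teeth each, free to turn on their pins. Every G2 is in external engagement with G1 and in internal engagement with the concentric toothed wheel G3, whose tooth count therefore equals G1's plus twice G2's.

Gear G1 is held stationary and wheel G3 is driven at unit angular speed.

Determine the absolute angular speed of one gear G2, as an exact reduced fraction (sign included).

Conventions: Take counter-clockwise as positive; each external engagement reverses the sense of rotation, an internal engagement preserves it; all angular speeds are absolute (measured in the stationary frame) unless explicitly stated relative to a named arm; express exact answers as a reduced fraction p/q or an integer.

53/34

topology: planetary set — G1 19T / G2 17T / G3 53T, arm = carrier (Willis)
ring teeth: 19 + 2·17 = 53
19(ω_sun−ω_arm) = −53(ω_ring−ω_arm),  ω_sun = 0, ω_ring = 1
19(0−ω_arm) = −53(1−ω_arm)  ⇒  72·ω_arm = 53  ⇒  ω_arm = 53/72
sun–planet mesh: 19·(0−53/72) = −17·(ω_p−ω_arm)  ⇒  ω_p−ω_arm = 1007/1224
ω_p = 53/72 + 1007/1224 = 53/34
exact speed ratio = 53/34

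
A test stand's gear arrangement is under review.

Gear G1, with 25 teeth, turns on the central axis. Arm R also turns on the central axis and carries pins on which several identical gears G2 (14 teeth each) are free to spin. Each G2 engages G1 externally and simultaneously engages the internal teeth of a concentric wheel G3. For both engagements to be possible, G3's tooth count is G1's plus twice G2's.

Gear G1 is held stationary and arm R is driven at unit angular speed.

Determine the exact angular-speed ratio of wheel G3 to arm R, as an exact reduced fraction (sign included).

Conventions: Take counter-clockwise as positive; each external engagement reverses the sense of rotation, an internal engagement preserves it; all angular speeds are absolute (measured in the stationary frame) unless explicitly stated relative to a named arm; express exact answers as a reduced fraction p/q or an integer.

planetary set (25T centre, 14T on arm, 53T internal) — Willis relation
ring teeth: 25 + 2·14 = 53
25(ω_sun−ω_arm) = −53(ω_ring−ω_arm),  ω_sun = 0, ω_arm = 1
ω_ring = 1 − (25/53)(0−1) = 78/53
ω_out/ω_in = 78/53

78/53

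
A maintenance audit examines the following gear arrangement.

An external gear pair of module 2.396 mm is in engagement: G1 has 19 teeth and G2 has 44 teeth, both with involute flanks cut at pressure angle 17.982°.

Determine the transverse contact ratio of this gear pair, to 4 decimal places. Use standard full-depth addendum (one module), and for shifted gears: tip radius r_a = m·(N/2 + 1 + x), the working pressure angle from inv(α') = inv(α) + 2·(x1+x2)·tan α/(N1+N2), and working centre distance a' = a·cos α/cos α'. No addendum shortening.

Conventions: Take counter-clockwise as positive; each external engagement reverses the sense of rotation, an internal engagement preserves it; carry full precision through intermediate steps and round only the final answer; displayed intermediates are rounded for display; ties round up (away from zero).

single-mesh involute tooth geometry (19T engaging 44T at module 2.396)
base radii: r_b1 = 21.650157, r_b2 = 50.137206
tip radii: r_a1 = 25.158000, r_a2 = 55.108000
no profile shift: α' = α, a' = a
action lengths: √(r_a1²−r_b1²) = 12.813885, √(r_a2²−r_b2²) = 22.872522
base pitch p_b = π·m·cos α = 7.159576
CR = (12.813885 + 22.872522 − 75.474000·sin 17.98200°)/7.159576 = 1.730020
contact ratio ≈ 1.7300

1.7300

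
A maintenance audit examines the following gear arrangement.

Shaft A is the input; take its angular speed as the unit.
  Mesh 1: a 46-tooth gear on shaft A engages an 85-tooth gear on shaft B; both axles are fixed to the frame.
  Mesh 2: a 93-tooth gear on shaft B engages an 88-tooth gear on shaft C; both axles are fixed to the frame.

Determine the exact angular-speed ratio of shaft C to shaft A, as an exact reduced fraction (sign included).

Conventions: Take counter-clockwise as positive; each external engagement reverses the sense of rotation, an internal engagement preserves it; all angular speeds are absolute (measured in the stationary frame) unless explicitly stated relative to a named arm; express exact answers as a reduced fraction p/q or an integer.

class = fixed-axis compound train [2 meshes; 2 ratios multiply, 2 sense flips]
mesh 1 [46T→85T]: running ratio 46/85, sense −
mesh 2 [93T→88T]: running ratio 2139/3740, sense +
ω_out/ω_in = 2139/3740

2139/3740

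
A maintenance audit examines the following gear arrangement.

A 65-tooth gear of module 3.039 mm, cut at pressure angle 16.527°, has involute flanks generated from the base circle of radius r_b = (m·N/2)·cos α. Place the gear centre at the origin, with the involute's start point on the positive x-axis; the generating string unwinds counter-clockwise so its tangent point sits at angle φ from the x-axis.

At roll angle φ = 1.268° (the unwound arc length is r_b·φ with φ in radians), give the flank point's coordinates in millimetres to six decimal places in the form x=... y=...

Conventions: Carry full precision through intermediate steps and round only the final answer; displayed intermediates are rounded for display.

class = single-mesh tooth geometry [base-circle involute, m = 3.039, 65T]
pitch radius r_p = m·N/2 = 3.039·65/2 = 98.767500
base radius r_b = r_p·cos α = 98.767500·cos 16.527° = 94.686999
roll angle φ = 1.268° = 0.02213077 rad
x = r_b·(cos φ + φ·sin φ) = 94.710183
y = r_b·(sin φ − φ·cos φ) = 0.000342

x=94.710183 y=0.000342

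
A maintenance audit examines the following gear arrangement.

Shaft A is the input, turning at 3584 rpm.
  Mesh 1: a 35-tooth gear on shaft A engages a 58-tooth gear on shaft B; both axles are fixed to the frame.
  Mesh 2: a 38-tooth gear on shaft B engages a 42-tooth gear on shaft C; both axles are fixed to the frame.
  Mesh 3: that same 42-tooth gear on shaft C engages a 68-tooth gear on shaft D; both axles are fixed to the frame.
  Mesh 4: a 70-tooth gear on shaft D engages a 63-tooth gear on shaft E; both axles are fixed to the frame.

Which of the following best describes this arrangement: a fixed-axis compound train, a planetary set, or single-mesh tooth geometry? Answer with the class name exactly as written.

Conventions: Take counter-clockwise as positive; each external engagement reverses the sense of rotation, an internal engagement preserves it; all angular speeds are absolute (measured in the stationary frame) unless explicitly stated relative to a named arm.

fixed-axis compound train

topology: fixed-axis compound train — 4 meshes, A→E
classification: fixed-axis compound train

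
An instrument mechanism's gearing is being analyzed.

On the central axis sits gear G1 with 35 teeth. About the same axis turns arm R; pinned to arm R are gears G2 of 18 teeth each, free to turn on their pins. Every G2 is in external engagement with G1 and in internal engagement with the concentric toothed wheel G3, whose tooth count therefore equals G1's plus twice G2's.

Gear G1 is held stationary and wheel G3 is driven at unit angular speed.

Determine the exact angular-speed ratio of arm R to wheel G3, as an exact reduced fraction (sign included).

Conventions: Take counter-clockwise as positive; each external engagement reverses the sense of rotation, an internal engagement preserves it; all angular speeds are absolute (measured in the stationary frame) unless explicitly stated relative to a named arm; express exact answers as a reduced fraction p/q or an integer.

topology: planetary set — G1 35T / G2 18T / G3 71T, arm = carrier (Willis)
ring teeth: 35 + 2·18 = 71
35(ω_sun−ω_arm) = −71(ω_ring−ω_arm),  ω_sun = 0, ω_ring = 1
35(0−ω_arm) = −71(1−ω_arm)  ⇒  106·ω_arm = 71  ⇒  ω_arm = 71/106
ω_out/ω_in = 71/106

71/106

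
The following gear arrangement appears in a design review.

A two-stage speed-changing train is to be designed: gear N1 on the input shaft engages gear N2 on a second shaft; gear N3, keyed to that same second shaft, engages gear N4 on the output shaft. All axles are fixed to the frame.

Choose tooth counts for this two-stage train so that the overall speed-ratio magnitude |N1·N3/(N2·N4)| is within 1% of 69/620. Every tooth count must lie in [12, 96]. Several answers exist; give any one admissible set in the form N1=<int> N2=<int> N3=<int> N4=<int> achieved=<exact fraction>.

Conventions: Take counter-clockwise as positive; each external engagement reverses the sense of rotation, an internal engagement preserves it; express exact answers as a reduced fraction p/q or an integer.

N1=12 N2=31 N3=23 N4=80 achieved=69/620

topology: fixed-axis compound train — 2 stages, target 69/620
target = 69/620 in lowest terms: an exact hit needs N1·N3 = k·69 and N2·N4 = k·620 for one integer k, every count in [12, 96]; additionally prefer no 1:1 stage (N1 ≠ N2, N3 ≠ N4)
k = 1…3: no 1:1-free in-range split of k·69 and k·620 into factor pairs; take k = 4
k = 4: N1·N3 = 276 = 12·23, N2·N4 = 2480 = 31·80
achieved = 12·23/(31·80) = 69/620; |achieved − target| = 0 ≤ 69/62000 ✓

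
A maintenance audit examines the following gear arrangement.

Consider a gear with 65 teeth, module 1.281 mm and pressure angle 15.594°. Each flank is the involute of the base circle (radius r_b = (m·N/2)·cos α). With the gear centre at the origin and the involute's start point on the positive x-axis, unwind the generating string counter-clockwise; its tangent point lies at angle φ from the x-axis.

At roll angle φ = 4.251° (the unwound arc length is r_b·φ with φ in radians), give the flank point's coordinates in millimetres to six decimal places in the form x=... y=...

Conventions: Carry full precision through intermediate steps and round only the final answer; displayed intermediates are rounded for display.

single-mesh involute tooth geometry (65T wheel at module 1.281)
pitch radius r_p = m·N/2 = 1.281·65/2 = 41.632500
base radius r_b = r_p·cos α = 41.632500·cos 15.594° = 40.100038
roll angle φ = 4.251° = 0.07419395 rad
x = r_b·(cos φ + φ·sin φ) = 40.210256
y = r_b·(sin φ − φ·cos φ) = 0.005456

x=40.210256 y=0.005456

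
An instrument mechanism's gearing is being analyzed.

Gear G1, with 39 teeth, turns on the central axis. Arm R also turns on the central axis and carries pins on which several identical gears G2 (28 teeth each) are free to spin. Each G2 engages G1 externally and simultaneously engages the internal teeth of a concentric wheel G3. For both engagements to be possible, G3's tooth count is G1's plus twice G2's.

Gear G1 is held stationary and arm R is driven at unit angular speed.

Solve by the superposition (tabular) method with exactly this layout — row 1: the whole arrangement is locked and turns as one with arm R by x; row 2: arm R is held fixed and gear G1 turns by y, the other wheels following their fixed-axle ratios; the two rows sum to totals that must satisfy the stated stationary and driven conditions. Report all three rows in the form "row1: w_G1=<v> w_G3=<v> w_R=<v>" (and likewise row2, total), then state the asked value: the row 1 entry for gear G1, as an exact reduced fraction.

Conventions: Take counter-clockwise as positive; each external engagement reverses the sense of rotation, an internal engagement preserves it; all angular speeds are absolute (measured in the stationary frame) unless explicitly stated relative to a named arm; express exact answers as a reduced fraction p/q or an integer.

row1: w_G1=1 w_G3=1 w_R=1
row2: w_G1=-1 w_G3=39/95 w_R=0
total: w_G1=0 w_G3=134/95 w_R=1
asked value: 1

planetary set (39T centre, 28T on arm, 95T internal) — Willis relation
row 1 — lock + rotate with arm: ω_sun = ω_ring = ω_arm = x
row 2 (arm held, sun turns y): ω_ring = −(39/95)·y, ω_arm = 0
boundary: total ω_sun = x + y = 0 and total ω_arm = x = 1  ⇒  y = -1, x = 1
row 2 ring = −(39/95)·(-1) = 39/95
totals (row 1 + row 2): sun 1 + (-1) = 0, ring 1 + 39/95 = 134/95, arm 1 + 0 = 1
asked cell (row1, sun) = 1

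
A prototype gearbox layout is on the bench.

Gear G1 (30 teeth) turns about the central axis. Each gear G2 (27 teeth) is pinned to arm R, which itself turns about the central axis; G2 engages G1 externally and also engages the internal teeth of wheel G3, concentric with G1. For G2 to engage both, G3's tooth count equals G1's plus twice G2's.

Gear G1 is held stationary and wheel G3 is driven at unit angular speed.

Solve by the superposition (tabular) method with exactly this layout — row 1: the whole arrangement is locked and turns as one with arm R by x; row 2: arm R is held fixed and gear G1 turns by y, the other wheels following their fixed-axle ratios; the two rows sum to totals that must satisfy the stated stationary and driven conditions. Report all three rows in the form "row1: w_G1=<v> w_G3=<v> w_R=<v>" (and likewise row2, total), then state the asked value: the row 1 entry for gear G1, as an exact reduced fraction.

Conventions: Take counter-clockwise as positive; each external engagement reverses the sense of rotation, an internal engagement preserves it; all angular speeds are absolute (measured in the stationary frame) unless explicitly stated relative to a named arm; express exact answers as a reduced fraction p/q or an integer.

row1: w_G1=14/19 w_G3=14/19 w_R=14/19
row2: w_G1=-14/19 w_G3=5/19 w_R=0
total: w_G1=0 w_G3=1 w_R=14/19
asked value: 14/19

class = planetary set [G3 = 30+2·27 = 84; Willis about the carrier]
superposition row 1 [locked train]: every member turns x
row 2 (arm held, sun turns y): ω_ring = −(30/84)·y, ω_arm = 0
boundary: total ω_sun = x + y = 0 and total ω_ring = x − (30/84)·y = 1  ⇒  y = -14/19, x = 14/19
row 2 ring = −(30/84)·(-14/19) = 5/19
totals (row 1 + row 2): sun 14/19 + (-14/19) = 0, ring 14/19 + 5/19 = 1, arm 14/19 + 0 = 14/19
asked cell (row1, sun) = 14/19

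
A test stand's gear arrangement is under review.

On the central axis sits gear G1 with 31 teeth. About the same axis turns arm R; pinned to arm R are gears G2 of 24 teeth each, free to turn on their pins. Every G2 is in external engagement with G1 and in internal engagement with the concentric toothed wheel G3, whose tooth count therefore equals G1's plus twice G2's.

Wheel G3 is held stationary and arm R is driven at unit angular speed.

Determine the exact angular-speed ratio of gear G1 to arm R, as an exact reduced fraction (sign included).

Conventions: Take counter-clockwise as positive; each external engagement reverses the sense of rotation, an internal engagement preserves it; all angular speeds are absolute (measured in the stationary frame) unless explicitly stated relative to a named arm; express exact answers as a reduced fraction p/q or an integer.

110/31

recognized (axles ride arm R): planetary set, 31/24/79 teeth
ring teeth: 31 + 2·24 = 79
31(ω_sun−ω_arm) = −79(ω_ring−ω_arm),  ω_ring = 0, ω_arm = 1
ω_sun = 1 − (79/31)(0−1) = 110/31
ω_out/ω_in = 110/31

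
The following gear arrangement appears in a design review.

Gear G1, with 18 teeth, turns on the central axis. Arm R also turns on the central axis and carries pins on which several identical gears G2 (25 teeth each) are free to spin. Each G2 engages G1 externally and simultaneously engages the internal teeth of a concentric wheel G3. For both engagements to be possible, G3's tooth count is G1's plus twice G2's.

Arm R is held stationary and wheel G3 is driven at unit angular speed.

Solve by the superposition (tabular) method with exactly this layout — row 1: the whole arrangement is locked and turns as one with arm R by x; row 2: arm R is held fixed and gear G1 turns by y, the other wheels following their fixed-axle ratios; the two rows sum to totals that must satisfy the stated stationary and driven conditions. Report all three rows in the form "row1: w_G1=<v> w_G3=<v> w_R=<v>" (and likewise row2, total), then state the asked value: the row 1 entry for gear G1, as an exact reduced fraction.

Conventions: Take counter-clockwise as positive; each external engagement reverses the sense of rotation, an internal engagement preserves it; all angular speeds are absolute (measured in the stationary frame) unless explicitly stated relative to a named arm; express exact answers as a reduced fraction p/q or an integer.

recognized (axles ride arm R): planetary set, 18/25/68 teeth
row 1 (train locked, turned with arm): all members turn x
superposition row 2 [arm held]: sun y, ring −(18/68)·y, arm 0
boundary: total ω_arm = x = 0 and total ω_ring = x − (18/68)·y = 1  ⇒  y = -34/9, x = 0
row 2 ring = −(18/68)·(-34/9) = 1
totals (row 1 + row 2): sun 0 + (-34/9) = -34/9, ring 0 + 1 = 1, arm 0 + 0 = 0
asked cell (row1, sun) = 0

row1: w_G1=0 w_G3=0 w_R=0
row2: w_G1=-34/9 w_G3=1 w_R=0
total: w_G1=-34/9 w_G3=1 w_R=0
asked value: 0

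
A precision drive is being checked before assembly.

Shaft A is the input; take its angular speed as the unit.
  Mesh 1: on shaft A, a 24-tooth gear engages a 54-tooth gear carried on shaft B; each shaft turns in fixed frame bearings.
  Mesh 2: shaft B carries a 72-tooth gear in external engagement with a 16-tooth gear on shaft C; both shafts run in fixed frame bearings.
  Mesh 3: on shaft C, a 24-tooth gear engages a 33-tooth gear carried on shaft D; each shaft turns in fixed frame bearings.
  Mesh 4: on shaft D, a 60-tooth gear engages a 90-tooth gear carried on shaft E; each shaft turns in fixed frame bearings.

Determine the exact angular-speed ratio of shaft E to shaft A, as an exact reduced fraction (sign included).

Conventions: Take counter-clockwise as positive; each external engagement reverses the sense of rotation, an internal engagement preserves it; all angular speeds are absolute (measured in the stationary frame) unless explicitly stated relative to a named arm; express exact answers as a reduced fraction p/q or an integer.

32/33

class = fixed-axis compound train [4 meshes; 4 ratios multiply, 4 sense flips]
mesh 1 [24T→54T]: running ratio 4/9, sense −
mesh 2 [72T→16T]: running ratio 2, sense +
mesh 3 [24T→33T]: running ratio 16/11, sense −
mesh 4 [60T→90T]: running ratio 32/33, sense +
ω_out/ω_in = 32/33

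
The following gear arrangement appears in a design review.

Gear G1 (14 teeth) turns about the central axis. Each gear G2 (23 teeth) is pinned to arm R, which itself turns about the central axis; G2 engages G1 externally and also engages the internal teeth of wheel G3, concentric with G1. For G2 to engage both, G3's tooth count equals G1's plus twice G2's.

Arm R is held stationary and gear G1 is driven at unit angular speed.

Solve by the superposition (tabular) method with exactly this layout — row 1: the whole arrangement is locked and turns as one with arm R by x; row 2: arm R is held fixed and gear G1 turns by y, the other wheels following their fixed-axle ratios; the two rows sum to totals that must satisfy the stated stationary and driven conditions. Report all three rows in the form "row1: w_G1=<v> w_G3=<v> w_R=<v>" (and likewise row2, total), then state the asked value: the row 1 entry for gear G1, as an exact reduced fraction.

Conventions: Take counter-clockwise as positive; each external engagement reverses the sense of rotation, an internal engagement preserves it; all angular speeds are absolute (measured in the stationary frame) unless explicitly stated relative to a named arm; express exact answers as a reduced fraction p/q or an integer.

row1: w_G1=0 w_G3=0 w_R=0
row2: w_G1=1 w_G3=-7/30 w_R=0
total: w_G1=1 w_G3=-7/30 w_R=0
asked value: 0

class = planetary set [G3 = 14+2·23 = 60; Willis about the carrier]
row 1: whole set turns with the arm by x
row 2 — arm fixed, fixed-axis ratios: sun y, ring −(14/60)·y, arm 0
boundary: total ω_arm = x = 0 and total ω_sun = x + y = 1  ⇒  y = 1, x = 0
row 2 ring = −(14/60)·1 = -7/30
totals (row 1 + row 2): sun 0 + 1 = 1, ring 0 + (-7/30) = -7/30, arm 0 + 0 = 0
asked cell (row1, sun) = 0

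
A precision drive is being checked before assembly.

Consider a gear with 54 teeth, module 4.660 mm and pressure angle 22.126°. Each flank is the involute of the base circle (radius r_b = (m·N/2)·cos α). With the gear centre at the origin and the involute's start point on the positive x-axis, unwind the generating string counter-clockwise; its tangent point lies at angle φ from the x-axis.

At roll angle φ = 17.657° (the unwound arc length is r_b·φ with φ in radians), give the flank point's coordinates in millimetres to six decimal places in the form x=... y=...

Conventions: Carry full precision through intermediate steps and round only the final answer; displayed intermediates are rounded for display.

topology: single-mesh involute geometry — m = 4.660, N = 54
pitch radius r_p = m·N/2 = 4.660·54/2 = 125.820000
base radius r_b = r_p·cos α = 125.820000·cos 22.126° = 116.554340
roll angle φ = 17.657° = 0.30817279 rad
x = r_b·(cos φ + φ·sin φ) = 121.958235
y = r_b·(sin φ − φ·cos φ) = 1.126315

x=121.958235 y=1.126315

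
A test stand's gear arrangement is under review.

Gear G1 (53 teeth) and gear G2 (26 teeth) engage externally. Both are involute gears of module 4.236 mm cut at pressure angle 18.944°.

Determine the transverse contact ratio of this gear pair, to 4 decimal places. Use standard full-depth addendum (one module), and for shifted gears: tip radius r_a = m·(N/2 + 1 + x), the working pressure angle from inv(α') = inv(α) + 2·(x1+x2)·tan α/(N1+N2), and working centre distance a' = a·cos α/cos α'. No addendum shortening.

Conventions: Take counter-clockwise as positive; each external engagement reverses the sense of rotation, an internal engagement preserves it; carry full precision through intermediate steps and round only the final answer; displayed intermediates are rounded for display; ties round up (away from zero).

class = single-mesh tooth geometry [involute pair 53T × 26T, m = 4.236]
base radii: r_b1 = 106.173911, r_b2 = 52.085315
tip radii: r_a1 = 116.490000, r_a2 = 59.304000
no profile shift: α' = α, a' = a
action lengths: √(r_a1²−r_b1²) = 47.927243, √(r_a2²−r_b2²) = 28.356382
base pitch p_b = π·m·cos α = 12.586988
CR = (47.927243 + 28.356382 − 167.322000·sin 18.94400°)/12.586988 = 1.744942
contact ratio ≈ 1.7449

1.7449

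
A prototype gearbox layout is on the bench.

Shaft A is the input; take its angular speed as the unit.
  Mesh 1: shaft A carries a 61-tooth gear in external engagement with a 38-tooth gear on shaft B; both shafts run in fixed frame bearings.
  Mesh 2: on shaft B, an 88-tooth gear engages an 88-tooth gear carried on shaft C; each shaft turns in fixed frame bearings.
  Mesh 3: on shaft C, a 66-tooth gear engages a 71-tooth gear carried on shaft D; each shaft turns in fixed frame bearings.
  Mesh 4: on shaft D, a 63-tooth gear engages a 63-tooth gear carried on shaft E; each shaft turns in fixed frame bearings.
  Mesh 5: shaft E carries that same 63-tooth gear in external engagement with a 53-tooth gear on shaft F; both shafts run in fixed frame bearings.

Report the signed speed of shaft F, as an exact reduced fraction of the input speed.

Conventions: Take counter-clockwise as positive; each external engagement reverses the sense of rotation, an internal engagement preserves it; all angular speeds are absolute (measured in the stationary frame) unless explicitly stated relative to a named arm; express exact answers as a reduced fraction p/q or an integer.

-126819/71497

5-mesh fixed-axis compound train (all bearings frame-fixed)
mesh 1 [61T→38T]: |ω|/ω_in = 1×61/38 = 61/38, sense flips to −
mesh 2 [88T→88T]: |ω|/ω_in = (61/38)×88/88 = 61/38, sense flips to +
mesh 3 [66T→71T]: |ω|/ω_in = (61/38)×66/71 = 2013/1349, sense flips to −
mesh 4 [63T→63T]: |ω|/ω_in = (2013/1349)×63/63 = 2013/1349, sense flips to +
mesh 5 [63T→53T]: |ω|/ω_in = (2013/1349)×63/53 = 126819/71497, sense flips to −
signed output speed (× input speed) = -126819/71497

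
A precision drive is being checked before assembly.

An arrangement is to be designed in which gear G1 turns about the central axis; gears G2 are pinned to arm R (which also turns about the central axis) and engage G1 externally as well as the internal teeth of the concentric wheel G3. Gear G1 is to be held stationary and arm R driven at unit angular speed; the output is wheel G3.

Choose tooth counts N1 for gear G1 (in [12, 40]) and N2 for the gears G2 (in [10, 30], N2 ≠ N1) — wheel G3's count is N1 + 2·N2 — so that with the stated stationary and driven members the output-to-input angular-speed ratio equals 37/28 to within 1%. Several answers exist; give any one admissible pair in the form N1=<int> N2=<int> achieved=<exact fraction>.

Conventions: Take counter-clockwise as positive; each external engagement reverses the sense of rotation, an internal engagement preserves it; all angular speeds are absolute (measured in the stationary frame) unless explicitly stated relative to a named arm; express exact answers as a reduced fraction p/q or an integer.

N1=18 N2=19 achieved=37/28

design class (target 37/28): planetary set
Willis with ω_sun = 0: ω_ring/ω_arm = (N1+N3)/N3; set equal to 37/28  ⇒  N3/N1 = 1/(37/28 − 1) = 28/9
N3 = N1 + 2·N2  ⇒  N2/N1 = (N3/N1 − 1)/2 = (28/9 − 1)/2 = 19/18
smallest multiple with N1 ≥ 12 and N2 ≥ 10: k = 1  ⇒  N1 = 1·18 = 18, N2 = 1·19 = 19 (N1 ≤ 40, N2 ≤ 30, N2 ≠ N1 ✓), N3 = 18 + 2·19 = 56
check: (N1+N3)/N3 with N1 = 18, N3 = 56 gives 37/28; |achieved − target| = 0 ≤ 37/2800 ✓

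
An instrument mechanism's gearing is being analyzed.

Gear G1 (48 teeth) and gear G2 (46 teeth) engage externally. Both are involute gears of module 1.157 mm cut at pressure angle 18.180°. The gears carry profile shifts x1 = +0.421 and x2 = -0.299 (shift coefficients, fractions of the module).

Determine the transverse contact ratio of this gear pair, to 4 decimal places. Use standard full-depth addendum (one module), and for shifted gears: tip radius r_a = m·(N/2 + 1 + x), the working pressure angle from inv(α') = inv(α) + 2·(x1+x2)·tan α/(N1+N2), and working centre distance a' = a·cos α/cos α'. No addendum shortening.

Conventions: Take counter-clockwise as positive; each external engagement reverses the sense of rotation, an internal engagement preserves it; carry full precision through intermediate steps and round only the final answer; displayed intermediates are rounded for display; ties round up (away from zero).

single-mesh involute tooth geometry (48T engaging 46T at module 1.157)
base radii: r_b1 = 26.381850, r_b2 = 25.282606
tip radii: r_a1 = 29.412097, r_a2 = 27.422057
inv(α') = inv(18.180°) + 2·(+0.421-0.299)·tan α/(48+46) = 0.01194809  ⇒  α' = 18.62130°
a' = a·cos α / cos α' = 54.3790·cos 18.180°/cos 18.62130° = 54.518512
action lengths: √(r_a1²−r_b1²) = 13.002671, √(r_a2²−r_b2²) = 10.618806
base pitch p_b = π·m·cos α = 3.453376
CR = (13.002671 + 10.618806 − 54.518512·sin 18.62130°)/3.453376 = 1.799134
contact ratio ≈ 1.7991

1.7991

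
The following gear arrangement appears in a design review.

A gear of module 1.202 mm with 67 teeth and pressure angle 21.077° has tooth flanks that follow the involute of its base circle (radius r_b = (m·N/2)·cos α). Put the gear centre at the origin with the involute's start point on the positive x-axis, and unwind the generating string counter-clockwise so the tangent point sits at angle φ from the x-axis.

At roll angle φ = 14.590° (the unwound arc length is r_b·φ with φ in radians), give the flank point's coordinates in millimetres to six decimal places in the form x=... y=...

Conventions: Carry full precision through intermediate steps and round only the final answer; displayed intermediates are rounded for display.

x=38.771560 y=0.205463

topology: single-mesh involute geometry — m = 1.202, N = 67
pitch radius r_p = m·N/2 = 1.202·67/2 = 40.267000
base radius r_b = r_p·cos α = 40.267000·cos 21.077° = 37.573056
roll angle φ = 14.590° = 0.25464354 rad
x = r_b·(cos φ + φ·sin φ) = 38.771560
y = r_b·(sin φ − φ·cos φ) = 0.205463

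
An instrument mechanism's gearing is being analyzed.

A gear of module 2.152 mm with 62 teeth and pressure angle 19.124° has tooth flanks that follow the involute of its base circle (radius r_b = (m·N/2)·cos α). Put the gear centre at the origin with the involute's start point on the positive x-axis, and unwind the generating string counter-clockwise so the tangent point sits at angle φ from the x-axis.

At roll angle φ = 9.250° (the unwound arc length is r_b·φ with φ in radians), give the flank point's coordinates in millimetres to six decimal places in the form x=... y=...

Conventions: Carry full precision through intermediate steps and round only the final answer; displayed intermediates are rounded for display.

single-mesh involute tooth geometry (62T wheel at module 2.152)
pitch radius r_p = m·N/2 = 2.152·62/2 = 66.712000
base radius r_b = r_p·cos α = 66.712000·cos 19.124° = 63.030282
roll angle φ = 9.250° = 0.16144296 rad
x = r_b·(cos φ + φ·sin φ) = 63.846343
y = r_b·(sin φ − φ·cos φ) = 0.088177

x=63.846343 y=0.088177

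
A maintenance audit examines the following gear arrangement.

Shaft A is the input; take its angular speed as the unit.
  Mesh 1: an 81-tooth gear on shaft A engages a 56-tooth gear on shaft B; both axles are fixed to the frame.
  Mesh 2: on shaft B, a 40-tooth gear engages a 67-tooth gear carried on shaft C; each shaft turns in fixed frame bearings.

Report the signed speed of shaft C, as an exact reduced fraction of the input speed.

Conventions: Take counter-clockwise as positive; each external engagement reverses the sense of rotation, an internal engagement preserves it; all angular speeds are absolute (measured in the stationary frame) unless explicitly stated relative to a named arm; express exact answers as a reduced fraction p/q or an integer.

2-mesh fixed-axis compound train (all bearings frame-fixed)
mesh 1 [81T→56T]: |ω|/ω_in = 1×81/56 = 81/56, sense flips to −
mesh 2 [40T→67T]: |ω|/ω_in = (81/56)×40/67 = 405/469, sense flips to +
signed output speed (× input speed) = 405/469

405/469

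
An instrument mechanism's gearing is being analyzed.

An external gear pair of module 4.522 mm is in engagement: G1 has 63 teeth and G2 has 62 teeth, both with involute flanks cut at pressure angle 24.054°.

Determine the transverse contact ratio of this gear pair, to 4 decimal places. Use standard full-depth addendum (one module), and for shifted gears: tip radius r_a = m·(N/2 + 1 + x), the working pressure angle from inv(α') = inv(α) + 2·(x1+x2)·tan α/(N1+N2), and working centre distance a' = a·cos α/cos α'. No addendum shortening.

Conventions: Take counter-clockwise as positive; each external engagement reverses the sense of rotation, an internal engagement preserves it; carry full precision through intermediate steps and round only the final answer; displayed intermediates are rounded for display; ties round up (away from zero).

class = single-mesh tooth geometry [involute pair 63T × 62T, m = 4.522]
base radii: r_b1 = 130.073494, r_b2 = 128.008835
tip radii: r_a1 = 146.965000, r_a2 = 144.704000
no profile shift: α' = α, a' = a
action lengths: √(r_a1²−r_b1²) = 68.407583, √(r_a2²−r_b2²) = 67.475816
base pitch p_b = π·m·cos α = 12.972633
CR = (68.407583 + 67.475816 − 282.625000·sin 24.05400°)/12.972633 = 1.594601
contact ratio ≈ 1.5946

1.5946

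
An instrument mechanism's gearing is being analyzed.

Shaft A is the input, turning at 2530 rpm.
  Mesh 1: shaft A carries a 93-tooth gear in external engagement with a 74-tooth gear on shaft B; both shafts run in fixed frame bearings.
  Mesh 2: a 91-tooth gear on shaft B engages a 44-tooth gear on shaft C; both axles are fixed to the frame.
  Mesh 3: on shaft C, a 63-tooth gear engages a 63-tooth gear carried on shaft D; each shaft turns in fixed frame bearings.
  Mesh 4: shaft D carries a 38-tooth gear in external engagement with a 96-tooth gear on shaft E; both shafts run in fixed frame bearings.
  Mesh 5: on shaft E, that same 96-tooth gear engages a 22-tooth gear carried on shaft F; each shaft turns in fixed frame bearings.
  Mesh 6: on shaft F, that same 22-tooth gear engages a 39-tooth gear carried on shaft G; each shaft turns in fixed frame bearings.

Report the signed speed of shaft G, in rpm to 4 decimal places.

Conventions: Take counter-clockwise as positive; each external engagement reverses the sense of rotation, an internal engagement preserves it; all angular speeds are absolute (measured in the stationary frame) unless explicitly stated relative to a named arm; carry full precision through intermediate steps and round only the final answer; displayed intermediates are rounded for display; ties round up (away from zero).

+6407.3649 rpm

6-mesh fixed-axis compound train (all bearings frame-fixed)
mesh 1 [93T→74T]: ω = 2530.0000×93/74 = 3179.5946 rpm, sense flips to −
mesh 2 [91T→44T]: ω = 3179.5946×91/44 = 6575.9797 rpm, sense flips to +
mesh 3 [63T→63T]: ω = 6575.9797×63/63 = 6575.9797 rpm, sense flips to −
mesh 4 [38T→96T]: ω = 6575.9797×38/96 = 2602.9920 rpm, sense flips to +
mesh 5 [96T→22T]: ω = 2602.9920×96/22 = 11358.5104 rpm, sense flips to −
mesh 6 [22T→39T]: ω = 11358.5104×22/39 = 6407.3649 rpm, sense flips to +
signed output speed = +6407.3649 rpm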